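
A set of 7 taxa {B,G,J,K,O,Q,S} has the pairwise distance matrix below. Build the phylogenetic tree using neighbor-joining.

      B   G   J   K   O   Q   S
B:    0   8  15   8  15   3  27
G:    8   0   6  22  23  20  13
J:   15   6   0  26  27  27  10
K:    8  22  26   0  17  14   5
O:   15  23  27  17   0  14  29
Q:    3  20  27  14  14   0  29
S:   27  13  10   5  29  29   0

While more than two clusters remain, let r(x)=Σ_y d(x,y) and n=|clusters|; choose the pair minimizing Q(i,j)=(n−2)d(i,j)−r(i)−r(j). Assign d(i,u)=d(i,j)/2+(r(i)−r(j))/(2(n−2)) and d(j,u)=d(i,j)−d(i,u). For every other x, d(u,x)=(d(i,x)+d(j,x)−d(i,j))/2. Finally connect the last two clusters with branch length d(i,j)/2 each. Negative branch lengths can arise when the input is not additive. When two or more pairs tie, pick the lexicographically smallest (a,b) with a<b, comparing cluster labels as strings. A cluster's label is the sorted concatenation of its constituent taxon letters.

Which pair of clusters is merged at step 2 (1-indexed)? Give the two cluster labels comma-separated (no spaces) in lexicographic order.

G,J

iteration 1: select K,S (d=5, Q=-180); attach at lengths (2/5, 23/5); label the merged cluster KS
  updated: d(B,KS)=15, d(G,KS)=15, d(J,KS)=31/2, d(KS,O)=41/2, d(KS,Q)=19
iteration 2: select G,J (d=6, Q=-277/2); attach at lengths (11/16, 85/16); label the merged cluster GJ
  updated: d(B,GJ)=17/2, d(GJ,KS)=49/4, d(GJ,O)=22, d(GJ,Q)=41/2
iteration 3: select GJ,KS (d=49/4, Q=-373/4); attach at lengths (133/24, 161/24); label the merged cluster GJKS
  updated: d(B,GJKS)=45/8, d(GJKS,O)=121/8, d(GJKS,Q)=109/8
iteration 4: select B,Q (d=3, Q=-193/4); attach at lengths (-1/4, 13/4); label the merged cluster BQ
  updated: d(BQ,GJKS)=65/8, d(BQ,O)=13
iteration 5: select BQ,GJKS (d=65/8, Q=-145/4); attach at lengths (3, 41/8); label the merged cluster BGJKQS
  updated: d(BGJKQS,O)=10
iteration 6: select BGJKQS,O (d=10); attach at lengths (5, 5); label the merged cluster BGJKOQS
final tree: (((B:-1/4,Q:13/4):3,((G:11/16,J:85/16):133/24,(K:2/5,S:23/5):161/24):41/8):5,O:5)
total length: 355/8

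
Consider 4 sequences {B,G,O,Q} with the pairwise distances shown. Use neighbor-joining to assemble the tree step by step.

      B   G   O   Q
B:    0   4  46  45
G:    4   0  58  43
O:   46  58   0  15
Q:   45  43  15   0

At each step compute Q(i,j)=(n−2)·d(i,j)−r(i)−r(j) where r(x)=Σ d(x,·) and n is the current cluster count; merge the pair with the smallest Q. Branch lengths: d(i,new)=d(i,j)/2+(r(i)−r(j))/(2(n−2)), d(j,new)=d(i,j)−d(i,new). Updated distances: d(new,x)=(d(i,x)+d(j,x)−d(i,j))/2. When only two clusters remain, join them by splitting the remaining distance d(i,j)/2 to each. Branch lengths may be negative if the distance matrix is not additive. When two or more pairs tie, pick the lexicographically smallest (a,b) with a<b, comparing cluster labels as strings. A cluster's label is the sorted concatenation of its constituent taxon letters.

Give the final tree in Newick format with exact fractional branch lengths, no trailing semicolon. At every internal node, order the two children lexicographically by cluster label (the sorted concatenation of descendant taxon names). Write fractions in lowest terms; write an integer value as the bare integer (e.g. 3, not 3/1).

(((B:-1/2,G:9/2):77/2,O:23/2):7/4,Q:7/4)

iteration 1: select B,G (d=4, Q=-192); attach at lengths (-1/2, 9/2); label the merged cluster BG
  updated: d(BG,O)=50, d(BG,Q)=42
iteration 2: select BG,O (d=50, Q=-107); attach at lengths (77/2, 23/2); label the merged cluster BGO
  updated: d(BGO,Q)=7/2
iteration 3: select BGO,Q (d=7/2); attach at lengths (7/4, 7/4); label the merged cluster BGOQ
final tree: (((B:-1/2,G:9/2):77/2,O:23/2):7/4,Q:7/4)
total length: 115/2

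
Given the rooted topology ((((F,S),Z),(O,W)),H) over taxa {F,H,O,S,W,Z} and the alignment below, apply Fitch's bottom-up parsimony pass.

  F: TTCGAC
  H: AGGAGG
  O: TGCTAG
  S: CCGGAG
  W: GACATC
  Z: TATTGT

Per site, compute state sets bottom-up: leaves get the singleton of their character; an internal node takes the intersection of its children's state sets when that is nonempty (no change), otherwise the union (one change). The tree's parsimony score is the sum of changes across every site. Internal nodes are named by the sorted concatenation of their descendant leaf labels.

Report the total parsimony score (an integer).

19

FS@0: {T} ∪ {C} = {C,T} (union, +1)
FSZ@0: {C,T} ∩ {T} = {T} (intersection, +0)
OW@0: {T} ∪ {G} = {G,T} (union, +1)
FOSWZ@0: {T} ∩ {G,T} = {T} (intersection, +0)
FHOSWZ@0: {T} ∪ {A} = {A,T} (union, +1)
FS@1: {T} ∪ {C} = {C,T} (union, +1)
FSZ@1: {C,T} ∪ {A} = {A,C,T} (union, +1)
OW@1: {G} ∪ {A} = {A,G} (union, +1)
FOSWZ@1: {A,C,T} ∩ {A,G} = {A} (intersection, +0)
FHOSWZ@1: {A} ∪ {G} = {A,G} (union, +1)
FS@2: {C} ∪ {G} = {C,G} (union, +1)
FSZ@2: {C,G} ∪ {T} = {C,G,T} (union, +1)
OW@2: {C} ∩ {C} = {C} (intersection, +0)
FOSWZ@2: {C,G,T} ∩ {C} = {C} (intersection, +0)
FHOSWZ@2: {C} ∪ {G} = {C,G} (union, +1)
FS@3: {G} ∩ {G} = {G} (intersection, +0)
FSZ@3: {G} ∪ {T} = {G,T} (union, +1)
OW@3: {T} ∪ {A} = {A,T} (union, +1)
FOSWZ@3: {G,T} ∩ {A,T} = {T} (intersection, +0)
FHOSWZ@3: {T} ∪ {A} = {A,T} (union, +1)
FS@4: {A} ∩ {A} = {A} (intersection, +0)
FSZ@4: {A} ∪ {G} = {A,G} (union, +1)
OW@4: {A} ∪ {T} = {A,T} (union, +1)
FOSWZ@4: {A,G} ∩ {A,T} = {A} (intersection, +0)
FHOSWZ@4: {A} ∪ {G} = {A,G} (union, +1)
FS@5: {C} ∪ {G} = {C,G} (union, +1)
FSZ@5: {C,G} ∪ {T} = {C,G,T} (union, +1)
OW@5: {G} ∪ {C} = {C,G} (union, +1)
FOSWZ@5: {C,G,T} ∩ {C,G} = {C,G} (intersection, +0)
FHOSWZ@5: {C,G} ∩ {G} = {G} (intersection, +0)
per-site changes: [3, 4, 3, 3, 3, 3]; total = 19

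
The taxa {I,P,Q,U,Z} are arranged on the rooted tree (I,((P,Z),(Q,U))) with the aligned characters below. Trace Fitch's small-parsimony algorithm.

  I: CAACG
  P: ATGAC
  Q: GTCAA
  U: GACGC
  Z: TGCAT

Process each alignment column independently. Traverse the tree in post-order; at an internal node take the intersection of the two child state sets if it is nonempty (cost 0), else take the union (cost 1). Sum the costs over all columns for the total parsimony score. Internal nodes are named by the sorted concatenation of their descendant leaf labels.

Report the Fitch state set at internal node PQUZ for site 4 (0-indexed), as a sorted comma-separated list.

[col 0] PZ: children P:{A}, Z:{T} ∪→ {A,T}; cost 1
[col 0] QU: children Q:{G}, U:{G} ∩→ {G}; cost 0
[col 0] PQUZ: children PZ:{A,T}, QU:{G} ∪→ {A,G,T}; cost 1
[col 0] IPQUZ: children I:{C}, PQUZ:{A,G,T} ∪→ {A,C,G,T}; cost 1
[col 1] PZ: children P:{T}, Z:{G} ∪→ {G,T}; cost 1
[col 1] QU: children Q:{T}, U:{A} ∪→ {A,T}; cost 1
[col 1] PQUZ: children PZ:{G,T}, QU:{A,T} ∩→ {T}; cost 0
[col 1] IPQUZ: children I:{A}, PQUZ:{T} ∪→ {A,T}; cost 1
[col 2] PZ: children P:{G}, Z:{C} ∪→ {C,G}; cost 1
[col 2] QU: children Q:{C}, U:{C} ∩→ {C}; cost 0
[col 2] PQUZ: children PZ:{C,G}, QU:{C} ∩→ {C}; cost 0
[col 2] IPQUZ: children I:{A}, PQUZ:{C} ∪→ {A,C}; cost 1
[col 3] PZ: children P:{A}, Z:{A} ∩→ {A}; cost 0
[col 3] QU: children Q:{A}, U:{G} ∪→ {A,G}; cost 1
[col 3] PQUZ: children PZ:{A}, QU:{A,G} ∩→ {A}; cost 0
[col 3] IPQUZ: children I:{C}, PQUZ:{A} ∪→ {A,C}; cost 1
[col 4] PZ: children P:{C}, Z:{T} ∪→ {C,T}; cost 1
[col 4] QU: children Q:{A}, U:{C} ∪→ {A,C}; cost 1
[col 4] PQUZ: children PZ:{C,T}, QU:{A,C} ∩→ {C}; cost 0
[col 4] IPQUZ: children I:{G}, PQUZ:{C} ∪→ {C,G}; cost 1
per-site changes: [3, 3, 2, 2, 3]; total = 13

C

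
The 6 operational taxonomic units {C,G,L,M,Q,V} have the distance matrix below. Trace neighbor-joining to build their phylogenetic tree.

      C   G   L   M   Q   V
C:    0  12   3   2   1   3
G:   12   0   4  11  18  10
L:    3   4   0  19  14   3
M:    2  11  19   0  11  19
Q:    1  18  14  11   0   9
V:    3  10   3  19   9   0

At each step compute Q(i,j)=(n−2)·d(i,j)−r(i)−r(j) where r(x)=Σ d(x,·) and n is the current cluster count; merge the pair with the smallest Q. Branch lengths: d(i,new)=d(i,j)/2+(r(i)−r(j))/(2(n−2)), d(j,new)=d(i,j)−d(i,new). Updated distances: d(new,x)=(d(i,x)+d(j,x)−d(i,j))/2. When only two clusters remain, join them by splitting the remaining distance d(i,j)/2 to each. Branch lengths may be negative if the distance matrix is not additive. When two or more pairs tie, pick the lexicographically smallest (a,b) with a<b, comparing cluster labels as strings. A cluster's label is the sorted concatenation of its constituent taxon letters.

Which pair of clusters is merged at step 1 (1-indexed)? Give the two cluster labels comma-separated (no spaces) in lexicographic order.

G,L

1. join G+L (d=4, Q=-82) ⇒ GL; edges |G|=7/2, |L|=1/2
  updated: d(C,GL)=11/2, d(GL,M)=13, d(GL,Q)=14, d(GL,V)=9/2
2. join GL+V (d=9/2, Q=-59) ⇒ GLV; edges |GL|=5/2, |V|=2
  updated: d(C,GLV)=2, d(GLV,M)=55/4, d(GLV,Q)=37/4
3. join C+M (d=2, Q=-111/4) ⇒ CM; edges |C|=-71/16, |M|=103/16
  updated: d(CM,GLV)=55/8, d(CM,Q)=5
4. join CM+GLV (d=55/8, Q=-169/8) ⇒ CGLMV; edges |CM|=21/16, |GLV|=89/16
  updated: d(CGLMV,Q)=59/16
5. join CGLMV+Q (d=59/16) ⇒ CGLMQV; edges |CGLMV|=59/32, |Q|=59/32
final tree: (((C:-71/16,M:103/16):21/16,((G:7/2,L:1/2):5/2,V:2):89/16):59/32,Q:59/32)
total length: 337/16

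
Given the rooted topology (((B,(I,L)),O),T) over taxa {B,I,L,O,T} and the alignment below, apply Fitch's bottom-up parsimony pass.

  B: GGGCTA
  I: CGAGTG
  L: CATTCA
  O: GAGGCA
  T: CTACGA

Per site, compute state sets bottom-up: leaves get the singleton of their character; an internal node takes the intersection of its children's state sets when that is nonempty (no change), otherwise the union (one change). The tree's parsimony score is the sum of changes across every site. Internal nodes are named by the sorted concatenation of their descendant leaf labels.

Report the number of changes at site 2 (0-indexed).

IL@0: {C} ∩ {C} = {C} (intersection, +0)
BIL@0: {G} ∪ {C} = {C,G} (union, +1)
BILO@0: {C,G} ∩ {G} = {G} (intersection, +0)
BILOT@0: {G} ∪ {C} = {C,G} (union, +1)
IL@1: {G} ∪ {A} = {A,G} (union, +1)
BIL@1: {G} ∩ {A,G} = {G} (intersection, +0)
BILO@1: {G} ∪ {A} = {A,G} (union, +1)
BILOT@1: {A,G} ∪ {T} = {A,G,T} (union, +1)
IL@2: {A} ∪ {T} = {A,T} (union, +1)
BIL@2: {G} ∪ {A,T} = {A,G,T} (union, +1)
BILO@2: {A,G,T} ∩ {G} = {G} (intersection, +0)
BILOT@2: {G} ∪ {A} = {A,G} (union, +1)
IL@3: {G} ∪ {T} = {G,T} (union, +1)
BIL@3: {C} ∪ {G,T} = {C,G,T} (union, +1)
BILO@3: {C,G,T} ∩ {G} = {G} (intersection, +0)
BILOT@3: {G} ∪ {C} = {C,G} (union, +1)
IL@4: {T} ∪ {C} = {C,T} (union, +1)
BIL@4: {T} ∩ {C,T} = {T} (intersection, +0)
BILO@4: {T} ∪ {C} = {C,T} (union, +1)
BILOT@4: {C,T} ∪ {G} = {C,G,T} (union, +1)
IL@5: {G} ∪ {A} = {A,G} (union, +1)
BIL@5: {A} ∩ {A,G} = {A} (intersection, +0)
BILO@5: {A} ∩ {A} = {A} (intersection, +0)
BILOT@5: {A} ∩ {A} = {A} (intersection, +0)
per-site changes: [2, 3, 3, 3, 3, 1]; total = 15

3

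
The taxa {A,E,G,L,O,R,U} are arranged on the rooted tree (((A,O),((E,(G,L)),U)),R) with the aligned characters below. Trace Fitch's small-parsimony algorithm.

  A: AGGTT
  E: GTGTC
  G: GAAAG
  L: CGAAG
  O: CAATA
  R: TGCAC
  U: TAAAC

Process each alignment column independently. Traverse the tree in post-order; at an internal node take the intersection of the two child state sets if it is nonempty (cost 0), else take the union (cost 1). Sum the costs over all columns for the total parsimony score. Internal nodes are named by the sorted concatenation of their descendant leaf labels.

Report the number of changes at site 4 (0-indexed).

3

[col 0] AO: children A:{A}, O:{C} ∪→ {A,C}; cost 1
[col 0] GL: children G:{G}, L:{C} ∪→ {C,G}; cost 1
[col 0] EGL: children E:{G}, GL:{C,G} ∩→ {G}; cost 0
[col 0] EGLU: children EGL:{G}, U:{T} ∪→ {G,T}; cost 1
[col 0] AEGLOU: children AO:{A,C}, EGLU:{G,T} ∪→ {A,C,G,T}; cost 1
[col 0] AEGLORU: children AEGLOU:{A,C,G,T}, R:{T} ∩→ {T}; cost 0
[col 1] AO: children A:{G}, O:{A} ∪→ {A,G}; cost 1
[col 1] GL: children G:{A}, L:{G} ∪→ {A,G}; cost 1
[col 1] EGL: children E:{T}, GL:{A,G} ∪→ {A,G,T}; cost 1
[col 1] EGLU: children EGL:{A,G,T}, U:{A} ∩→ {A}; cost 0
[col 1] AEGLOU: children AO:{A,G}, EGLU:{A} ∩→ {A}; cost 0
[col 1] AEGLORU: children AEGLOU:{A}, R:{G} ∪→ {A,G}; cost 1
[col 2] AO: children A:{G}, O:{A} ∪→ {A,G}; cost 1
[col 2] GL: children G:{A}, L:{A} ∩→ {A}; cost 0
[col 2] EGL: children E:{G}, GL:{A} ∪→ {A,G}; cost 1
[col 2] EGLU: children EGL:{A,G}, U:{A} ∩→ {A}; cost 0
[col 2] AEGLOU: children AO:{A,G}, EGLU:{A} ∩→ {A}; cost 0
[col 2] AEGLORU: children AEGLOU:{A}, R:{C} ∪→ {A,C}; cost 1
[col 3] AO: children A:{T}, O:{T} ∩→ {T}; cost 0
[col 3] GL: children G:{A}, L:{A} ∩→ {A}; cost 0
[col 3] EGL: children E:{T}, GL:{A} ∪→ {A,T}; cost 1
[col 3] EGLU: children EGL:{A,T}, U:{A} ∩→ {A}; cost 0
[col 3] AEGLOU: children AO:{T}, EGLU:{A} ∪→ {A,T}; cost 1
[col 3] AEGLORU: children AEGLOU:{A,T}, R:{A} ∩→ {A}; cost 0
[col 4] AO: children A:{T}, O:{A} ∪→ {A,T}; cost 1
[col 4] GL: children G:{G}, L:{G} ∩→ {G}; cost 0
[col 4] EGL: children E:{C}, GL:{G} ∪→ {C,G}; cost 1
[col 4] EGLU: children EGL:{C,G}, U:{C} ∩→ {C}; cost 0
[col 4] AEGLOU: children AO:{A,T}, EGLU:{C} ∪→ {A,C,T}; cost 1
[col 4] AEGLORU: children AEGLOU:{A,C,T}, R:{C} ∩→ {C}; cost 0
per-site changes: [4, 4, 3, 2, 3]; total = 16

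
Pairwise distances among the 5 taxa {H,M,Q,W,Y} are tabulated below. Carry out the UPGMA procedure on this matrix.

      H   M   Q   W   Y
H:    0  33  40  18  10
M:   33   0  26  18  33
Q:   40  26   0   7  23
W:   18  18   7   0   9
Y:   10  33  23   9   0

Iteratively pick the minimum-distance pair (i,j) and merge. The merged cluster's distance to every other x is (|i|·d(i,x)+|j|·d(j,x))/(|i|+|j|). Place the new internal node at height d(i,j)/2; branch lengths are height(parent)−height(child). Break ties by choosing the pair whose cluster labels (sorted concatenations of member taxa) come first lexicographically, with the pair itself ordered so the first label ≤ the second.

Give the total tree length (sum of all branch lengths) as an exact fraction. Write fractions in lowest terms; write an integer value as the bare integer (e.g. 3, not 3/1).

iteration 1: select Q,W (d=7); attach at lengths (7/2, 7/2); label the merged cluster QW
  updated: d(H,QW)=29, d(M,QW)=22, d(QW,Y)=16
iteration 2: select H,Y (d=10); attach at lengths (5, 5); label the merged cluster HY
  updated: d(HY,M)=33, d(HY,QW)=45/2
iteration 3: select M,QW (d=22); attach at lengths (11, 15/2); label the merged cluster MQW
  updated: d(HY,MQW)=26
iteration 4: select HY,MQW (d=26); attach at lengths (8, 2); label the merged cluster HMQWY
final tree: ((H:5,Y:5):8,(M:11,(Q:7/2,W:7/2):15/2):2)
total length: 91/2

91/2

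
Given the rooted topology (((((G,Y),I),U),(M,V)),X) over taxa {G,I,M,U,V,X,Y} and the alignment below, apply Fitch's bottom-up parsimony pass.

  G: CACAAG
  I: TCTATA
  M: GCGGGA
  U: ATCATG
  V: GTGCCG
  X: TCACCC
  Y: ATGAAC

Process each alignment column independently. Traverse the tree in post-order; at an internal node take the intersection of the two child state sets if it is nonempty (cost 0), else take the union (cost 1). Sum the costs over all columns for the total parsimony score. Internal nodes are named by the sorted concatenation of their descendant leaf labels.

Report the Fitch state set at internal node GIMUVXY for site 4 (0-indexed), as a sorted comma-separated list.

[col 0] GY: children G:{C}, Y:{A} ∪→ {A,C}; cost 1
[col 0] GIY: children GY:{A,C}, I:{T} ∪→ {A,C,T}; cost 1
[col 0] GIUY: children GIY:{A,C,T}, U:{A} ∩→ {A}; cost 0
[col 0] MV: children M:{G}, V:{G} ∩→ {G}; cost 0
[col 0] GIMUVY: children GIUY:{A}, MV:{G} ∪→ {A,G}; cost 1
[col 0] GIMUVXY: children GIMUVY:{A,G}, X:{T} ∪→ {A,G,T}; cost 1
[col 1] GY: children G:{A}, Y:{T} ∪→ {A,T}; cost 1
[col 1] GIY: children GY:{A,T}, I:{C} ∪→ {A,C,T}; cost 1
[col 1] GIUY: children GIY:{A,C,T}, U:{T} ∩→ {T}; cost 0
[col 1] MV: children M:{C}, V:{T} ∪→ {C,T}; cost 1
[col 1] GIMUVY: children GIUY:{T}, MV:{C,T} ∩→ {T}; cost 0
[col 1] GIMUVXY: children GIMUVY:{T}, X:{C} ∪→ {C,T}; cost 1
[col 2] GY: children G:{C}, Y:{G} ∪→ {C,G}; cost 1
[col 2] GIY: children GY:{C,G}, I:{T} ∪→ {C,G,T}; cost 1
[col 2] GIUY: children GIY:{C,G,T}, U:{C} ∩→ {C}; cost 0
[col 2] MV: children M:{G}, V:{G} ∩→ {G}; cost 0
[col 2] GIMUVY: children GIUY:{C}, MV:{G} ∪→ {C,G}; cost 1
[col 2] GIMUVXY: children GIMUVY:{C,G}, X:{A} ∪→ {A,C,G}; cost 1
[col 3] GY: children G:{A}, Y:{A} ∩→ {A}; cost 0
[col 3] GIY: children GY:{A}, I:{A} ∩→ {A}; cost 0
[col 3] GIUY: children GIY:{A}, U:{A} ∩→ {A}; cost 0
[col 3] MV: children M:{G}, V:{C} ∪→ {C,G}; cost 1
[col 3] GIMUVY: children GIUY:{A}, MV:{C,G} ∪→ {A,C,G}; cost 1
[col 3] GIMUVXY: children GIMUVY:{A,C,G}, X:{C} ∩→ {C}; cost 0
[col 4] GY: children G:{A}, Y:{A} ∩→ {A}; cost 0
[col 4] GIY: children GY:{A}, I:{T} ∪→ {A,T}; cost 1
[col 4] GIUY: children GIY:{A,T}, U:{T} ∩→ {T}; cost 0
[col 4] MV: children M:{G}, V:{C} ∪→ {C,G}; cost 1
[col 4] GIMUVY: children GIUY:{T}, MV:{C,G} ∪→ {C,G,T}; cost 1
[col 4] GIMUVXY: children GIMUVY:{C,G,T}, X:{C} ∩→ {C}; cost 0
[col 5] GY: children G:{G}, Y:{C} ∪→ {C,G}; cost 1
[col 5] GIY: children GY:{C,G}, I:{A} ∪→ {A,C,G}; cost 1
[col 5] GIUY: children GIY:{A,C,G}, U:{G} ∩→ {G}; cost 0
[col 5] MV: children M:{A}, V:{G} ∪→ {A,G}; cost 1
[col 5] GIMUVY: children GIUY:{G}, MV:{A,G} ∩→ {G}; cost 0
[col 5] GIMUVXY: children GIMUVY:{G}, X:{C} ∪→ {C,G}; cost 1
per-site changes: [4, 4, 4, 2, 3, 4]; total = 21

C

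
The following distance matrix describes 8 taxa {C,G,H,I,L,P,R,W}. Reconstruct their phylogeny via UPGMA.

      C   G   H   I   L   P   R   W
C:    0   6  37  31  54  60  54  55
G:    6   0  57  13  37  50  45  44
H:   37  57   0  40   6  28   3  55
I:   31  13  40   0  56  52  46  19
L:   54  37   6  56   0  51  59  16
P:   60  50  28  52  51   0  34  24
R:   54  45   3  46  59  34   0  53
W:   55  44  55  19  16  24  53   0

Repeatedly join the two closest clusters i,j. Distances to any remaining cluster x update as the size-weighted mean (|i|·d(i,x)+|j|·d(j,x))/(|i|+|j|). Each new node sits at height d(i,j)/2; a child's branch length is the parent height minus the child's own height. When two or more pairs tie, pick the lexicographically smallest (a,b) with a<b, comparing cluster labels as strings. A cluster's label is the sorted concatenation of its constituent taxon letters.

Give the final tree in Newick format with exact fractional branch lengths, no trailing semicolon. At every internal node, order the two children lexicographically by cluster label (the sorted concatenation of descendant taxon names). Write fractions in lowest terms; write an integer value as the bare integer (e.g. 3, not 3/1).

(((C:3,G:3):8,I:11):188/15,(((H:3/2,R:3/2):14,P:31/2):31/6,(L:8,W:8):38/3):43/15)

iteration 1: select H,R (d=3); attach at lengths (3/2, 3/2); label the merged cluster HR
  updated: d(C,HR)=91/2, d(G,HR)=51, d(HR,I)=43, d(HR,L)=65/2, d(HR,P)=31, d(HR,W)=54
iteration 2: select C,G (d=6); attach at lengths (3, 3); label the merged cluster CG
  updated: d(CG,HR)=193/4, d(CG,I)=22, d(CG,L)=91/2, d(CG,P)=55, d(CG,W)=99/2
iteration 3: select L,W (d=16); attach at lengths (8, 8); label the merged cluster LW
  updated: d(CG,LW)=95/2, d(HR,LW)=173/4, d(I,LW)=75/2, d(LW,P)=75/2
iteration 4: select CG,I (d=22); attach at lengths (8, 11); label the merged cluster CGI
  updated: d(CGI,HR)=93/2, d(CGI,LW)=265/6, d(CGI,P)=54
iteration 5: select HR,P (d=31); attach at lengths (14, 31/2); label the merged cluster HPR
  updated: d(CGI,HPR)=49, d(HPR,LW)=124/3
iteration 6: select HPR,LW (d=124/3); attach at lengths (31/6, 38/3); label the merged cluster HLPRW
  updated: d(CGI,HLPRW)=706/15
iteration 7: select CGI,HLPRW (d=706/15); attach at lengths (188/15, 43/15); label the merged cluster CGHILPRW
final tree: (((C:3,G:3):8,I:11):188/15,(((H:3/2,R:3/2):14,P:31/2):31/6,(L:8,W:8):38/3):43/15)
total length: 1601/15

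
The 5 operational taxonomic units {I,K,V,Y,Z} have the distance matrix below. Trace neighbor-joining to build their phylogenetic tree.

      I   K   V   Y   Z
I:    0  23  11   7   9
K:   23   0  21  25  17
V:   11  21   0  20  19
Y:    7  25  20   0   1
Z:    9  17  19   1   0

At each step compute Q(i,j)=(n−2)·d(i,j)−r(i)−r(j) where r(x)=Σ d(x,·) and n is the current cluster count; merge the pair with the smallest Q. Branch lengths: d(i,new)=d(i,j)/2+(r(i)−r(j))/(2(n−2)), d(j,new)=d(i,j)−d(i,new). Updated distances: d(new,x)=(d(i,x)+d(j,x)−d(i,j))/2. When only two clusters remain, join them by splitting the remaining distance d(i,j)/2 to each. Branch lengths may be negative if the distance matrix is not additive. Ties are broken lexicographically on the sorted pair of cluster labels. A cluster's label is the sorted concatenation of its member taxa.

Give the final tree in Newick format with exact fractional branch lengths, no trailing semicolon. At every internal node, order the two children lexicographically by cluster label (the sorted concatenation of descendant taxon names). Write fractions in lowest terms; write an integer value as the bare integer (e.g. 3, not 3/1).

1. join Y+Z (d=1, Q=-96) ⇒ YZ; edges |Y|=5/3, |Z|=-2/3
  updated: d(I,YZ)=15/2, d(K,YZ)=41/2, d(V,YZ)=19
2. join I+YZ (d=15/2, Q=-147/2) ⇒ IYZ; edges |I|=19/8, |YZ|=41/8
  updated: d(IYZ,K)=18, d(IYZ,V)=45/4
3. join IYZ+K (d=18, Q=-201/4) ⇒ IKYZ; edges |IYZ|=33/8, |K|=111/8
  updated: d(IKYZ,V)=57/8
4. join IKYZ+V (d=57/8) ⇒ IKVYZ; edges |IKYZ|=57/16, |V|=57/16
final tree: (((I:19/8,(Y:5/3,Z:-2/3):41/8):33/8,K:111/8):57/16,V:57/16)
total length: 269/8

(((I:19/8,(Y:5/3,Z:-2/3):41/8):33/8,K:111/8):57/16,V:57/16)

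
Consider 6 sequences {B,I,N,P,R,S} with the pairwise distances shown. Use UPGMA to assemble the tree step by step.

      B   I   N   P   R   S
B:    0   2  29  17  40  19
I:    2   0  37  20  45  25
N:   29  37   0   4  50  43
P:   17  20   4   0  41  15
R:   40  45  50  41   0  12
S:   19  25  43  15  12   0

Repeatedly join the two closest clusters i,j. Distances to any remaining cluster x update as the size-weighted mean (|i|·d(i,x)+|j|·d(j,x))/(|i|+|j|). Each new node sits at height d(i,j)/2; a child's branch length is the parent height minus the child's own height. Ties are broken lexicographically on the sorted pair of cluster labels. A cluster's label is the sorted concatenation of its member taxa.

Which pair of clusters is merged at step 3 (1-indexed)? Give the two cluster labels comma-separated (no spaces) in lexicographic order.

step 1: merge (B,I) at d=2; branch lengths B→1, I→1; new cluster BI
  updated: d(BI,N)=33, d(BI,P)=37/2, d(BI,R)=85/2, d(BI,S)=22
step 2: merge (N,P) at d=4; branch lengths N→2, P→2; new cluster NP
  updated: d(BI,NP)=103/4, d(NP,R)=91/2, d(NP,S)=29
step 3: merge (R,S) at d=12; branch lengths R→6, S→6; new cluster RS
  updated: d(BI,RS)=129/4, d(NP,RS)=149/4
step 4: merge (BI,NP) at d=103/4; branch lengths BI→95/8, NP→87/8; new cluster BINP
  updated: d(BINP,RS)=139/4
step 5: merge (BINP,RS) at d=139/4; branch lengths BINP→9/2, RS→91/8; new cluster BINPRS
final tree: (((B:1,I:1):95/8,(N:2,P:2):87/8):9/2,(R:6,S:6):91/8)
total length: 453/8

R,S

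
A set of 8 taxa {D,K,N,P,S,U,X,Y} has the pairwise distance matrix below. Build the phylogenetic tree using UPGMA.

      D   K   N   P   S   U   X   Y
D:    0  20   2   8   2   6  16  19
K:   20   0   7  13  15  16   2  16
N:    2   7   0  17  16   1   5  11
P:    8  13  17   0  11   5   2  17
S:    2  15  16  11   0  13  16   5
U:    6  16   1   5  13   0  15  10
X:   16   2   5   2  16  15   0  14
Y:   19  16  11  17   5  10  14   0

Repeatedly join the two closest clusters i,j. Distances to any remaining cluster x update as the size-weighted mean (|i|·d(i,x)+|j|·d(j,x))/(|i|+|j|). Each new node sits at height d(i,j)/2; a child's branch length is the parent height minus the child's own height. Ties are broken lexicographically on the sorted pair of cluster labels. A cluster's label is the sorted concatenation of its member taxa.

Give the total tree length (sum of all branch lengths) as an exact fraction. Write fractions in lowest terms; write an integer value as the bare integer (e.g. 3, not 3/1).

iteration 1: select N,U (d=1); attach at lengths (1/2, 1/2); label the merged cluster NU
  updated: d(D,NU)=4, d(K,NU)=23/2, d(NU,P)=11, d(NU,S)=29/2, d(NU,X)=10, d(NU,Y)=21/2
iteration 2: select D,S (d=2); attach at lengths (1, 1); label the merged cluster DS
  updated: d(DS,K)=35/2, d(DS,NU)=37/4, d(DS,P)=19/2, d(DS,X)=16, d(DS,Y)=12
iteration 3: select K,X (d=2); attach at lengths (1, 1); label the merged cluster KX
  updated: d(DS,KX)=67/4, d(KX,NU)=43/4, d(KX,P)=15/2, d(KX,Y)=15
iteration 4: select KX,P (d=15/2); attach at lengths (11/4, 15/4); label the merged cluster KPX
  updated: d(DS,KPX)=43/3, d(KPX,NU)=65/6, d(KPX,Y)=47/3
iteration 5: select DS,NU (d=37/4); attach at lengths (29/8, 33/8); label the merged cluster DNSU
  updated: d(DNSU,KPX)=151/12, d(DNSU,Y)=45/4
iteration 6: select DNSU,Y (d=45/4); attach at lengths (1, 45/8); label the merged cluster DNSUY
  updated: d(DNSUY,KPX)=66/5
iteration 7: select DNSUY,KPX (d=66/5); attach at lengths (39/40, 57/20); label the merged cluster DKNPSUXY
final tree: ((((D:1,S:1):29/8,(N:1/2,U:1/2):33/8):1,Y:45/8):39/40,((K:1,X:1):11/4,P:15/4):57/20)
total length: 297/10

297/10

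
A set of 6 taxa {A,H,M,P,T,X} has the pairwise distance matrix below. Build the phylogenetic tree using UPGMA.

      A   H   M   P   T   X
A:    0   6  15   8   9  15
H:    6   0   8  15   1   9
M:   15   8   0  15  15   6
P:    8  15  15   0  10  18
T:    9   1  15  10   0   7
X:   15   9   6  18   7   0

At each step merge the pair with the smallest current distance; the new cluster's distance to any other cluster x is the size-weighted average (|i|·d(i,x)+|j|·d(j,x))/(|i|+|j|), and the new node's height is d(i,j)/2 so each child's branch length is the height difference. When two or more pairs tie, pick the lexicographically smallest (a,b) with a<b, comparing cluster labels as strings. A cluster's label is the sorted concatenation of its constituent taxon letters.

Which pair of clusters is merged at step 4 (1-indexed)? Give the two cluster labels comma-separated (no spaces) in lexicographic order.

AHT,P

1. join H+T (d=1) ⇒ HT; edges |H|=1/2, |T|=1/2
  updated: d(A,HT)=15/2, d(HT,M)=23/2, d(HT,P)=25/2, d(HT,X)=8
2. join M+X (d=6) ⇒ MX; edges |M|=3, |X|=3
  updated: d(A,MX)=15, d(HT,MX)=39/4, d(MX,P)=33/2
3. join A+HT (d=15/2) ⇒ AHT; edges |A|=15/4, |HT|=13/4
  updated: d(AHT,MX)=23/2, d(AHT,P)=11
4. join AHT+P (d=11) ⇒ AHPT; edges |AHT|=7/4, |P|=11/2
  updated: d(AHPT,MX)=51/4
5. join AHPT+MX (d=51/4) ⇒ AHMPTX; edges |AHPT|=7/8, |MX|=27/8
final tree: (((A:15/4,(H:1/2,T:1/2):13/4):7/4,P:11/2):7/8,(M:3,X:3):27/8)
total length: 51/2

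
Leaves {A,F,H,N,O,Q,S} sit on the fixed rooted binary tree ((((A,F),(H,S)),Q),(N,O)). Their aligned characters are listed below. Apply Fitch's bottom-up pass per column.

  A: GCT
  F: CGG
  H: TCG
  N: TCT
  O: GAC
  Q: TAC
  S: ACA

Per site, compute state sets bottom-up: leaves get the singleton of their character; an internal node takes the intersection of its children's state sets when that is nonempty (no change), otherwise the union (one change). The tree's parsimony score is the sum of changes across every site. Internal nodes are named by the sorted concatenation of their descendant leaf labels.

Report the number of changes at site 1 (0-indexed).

3

site 0, node AF: A={G} ∪ F={C} → {C,G} (+1)
site 0, node HS: H={T} ∪ S={A} → {A,T} (+1)
site 0, node AFHS: AF={C,G} ∪ HS={A,T} → {A,C,G,T} (+1)
site 0, node AFHQS: AFHS={A,C,G,T} ∩ Q={T} → {T} (+0)
site 0, node NO: N={T} ∪ O={G} → {G,T} (+1)
site 0, node AFHNOQS: AFHQS={T} ∩ NO={G,T} → {T} (+0)
site 1, node AF: A={C} ∪ F={G} → {C,G} (+1)
site 1, node HS: H={C} ∩ S={C} → {C} (+0)
site 1, node AFHS: AF={C,G} ∩ HS={C} → {C} (+0)
site 1, node AFHQS: AFHS={C} ∪ Q={A} → {A,C} (+1)
site 1, node NO: N={C} ∪ O={A} → {A,C} (+1)
site 1, node AFHNOQS: AFHQS={A,C} ∩ NO={A,C} → {A,C} (+0)
site 2, node AF: A={T} ∪ F={G} → {G,T} (+1)
site 2, node HS: H={G} ∪ S={A} → {A,G} (+1)
site 2, node AFHS: AF={G,T} ∩ HS={A,G} → {G} (+0)
site 2, node AFHQS: AFHS={G} ∪ Q={C} → {C,G} (+1)
site 2, node NO: N={T} ∪ O={C} → {C,T} (+1)
site 2, node AFHNOQS: AFHQS={C,G} ∩ NO={C,T} → {C} (+0)
per-site changes: [4, 3, 4]; total = 11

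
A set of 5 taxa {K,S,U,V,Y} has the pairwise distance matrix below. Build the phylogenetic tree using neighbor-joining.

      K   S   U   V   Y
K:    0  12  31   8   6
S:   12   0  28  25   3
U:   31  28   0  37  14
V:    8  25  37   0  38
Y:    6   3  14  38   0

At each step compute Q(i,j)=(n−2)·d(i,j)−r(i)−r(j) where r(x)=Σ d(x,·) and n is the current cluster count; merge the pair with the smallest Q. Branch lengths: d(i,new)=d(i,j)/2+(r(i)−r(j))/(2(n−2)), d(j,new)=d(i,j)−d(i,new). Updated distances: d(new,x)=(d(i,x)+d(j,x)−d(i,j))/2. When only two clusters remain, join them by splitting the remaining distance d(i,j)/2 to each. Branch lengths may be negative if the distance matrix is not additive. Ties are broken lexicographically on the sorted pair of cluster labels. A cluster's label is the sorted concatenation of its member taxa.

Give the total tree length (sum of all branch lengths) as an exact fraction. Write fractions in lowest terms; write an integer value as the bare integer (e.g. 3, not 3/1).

iteration 1: select K,V (d=8, Q=-141); attach at lengths (-9/2, 25/2); label the merged cluster KV
  updated: d(KV,S)=29/2, d(KV,U)=30, d(KV,Y)=18
iteration 2: select KV,S (d=29/2, Q=-79); attach at lengths (23/2, 3); label the merged cluster KSV
  updated: d(KSV,U)=87/4, d(KSV,Y)=13/4
iteration 3: select KSV,U (d=87/4, Q=-39); attach at lengths (11/2, 65/4); label the merged cluster KSUV
  updated: d(KSUV,Y)=-9/4
iteration 4: select KSUV,Y (d=-9/4); attach at lengths (-9/8, -9/8); label the merged cluster KSUVY
final tree: ((((K:-9/2,V:25/2):23/2,S:3):11/2,U:65/4):-9/8,Y:-9/8)
total length: 42

42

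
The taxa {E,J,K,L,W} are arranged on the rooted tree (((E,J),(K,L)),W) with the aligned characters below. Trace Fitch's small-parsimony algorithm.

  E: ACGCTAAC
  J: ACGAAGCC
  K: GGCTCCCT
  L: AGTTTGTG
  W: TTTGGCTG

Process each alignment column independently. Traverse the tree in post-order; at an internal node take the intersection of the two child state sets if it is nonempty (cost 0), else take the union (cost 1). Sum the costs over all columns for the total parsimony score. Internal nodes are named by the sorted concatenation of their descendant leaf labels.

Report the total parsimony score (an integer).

EJ@0: {A} ∩ {A} = {A} (intersection, +0)
KL@0: {G} ∪ {A} = {A,G} (union, +1)
EJKL@0: {A} ∩ {A,G} = {A} (intersection, +0)
EJKLW@0: {A} ∪ {T} = {A,T} (union, +1)
EJ@1: {C} ∩ {C} = {C} (intersection, +0)
KL@1: {G} ∩ {G} = {G} (intersection, +0)
EJKL@1: {C} ∪ {G} = {C,G} (union, +1)
EJKLW@1: {C,G} ∪ {T} = {C,G,T} (union, +1)
EJ@2: {G} ∩ {G} = {G} (intersection, +0)
KL@2: {C} ∪ {T} = {C,T} (union, +1)
EJKL@2: {G} ∪ {C,T} = {C,G,T} (union, +1)
EJKLW@2: {C,G,T} ∩ {T} = {T} (intersection, +0)
EJ@3: {C} ∪ {A} = {A,C} (union, +1)
KL@3: {T} ∩ {T} = {T} (intersection, +0)
EJKL@3: {A,C} ∪ {T} = {A,C,T} (union, +1)
EJKLW@3: {A,C,T} ∪ {G} = {A,C,G,T} (union, +1)
EJ@4: {T} ∪ {A} = {A,T} (union, +1)
KL@4: {C} ∪ {T} = {C,T} (union, +1)
EJKL@4: {A,T} ∩ {C,T} = {T} (intersection, +0)
EJKLW@4: {T} ∪ {G} = {G,T} (union, +1)
EJ@5: {A} ∪ {G} = {A,G} (union, +1)
KL@5: {C} ∪ {G} = {C,G} (union, +1)
EJKL@5: {A,G} ∩ {C,G} = {G} (intersection, +0)
EJKLW@5: {G} ∪ {C} = {C,G} (union, +1)
EJ@6: {A} ∪ {C} = {A,C} (union, +1)
KL@6: {C} ∪ {T} = {C,T} (union, +1)
EJKL@6: {A,C} ∩ {C,T} = {C} (intersection, +0)
EJKLW@6: {C} ∪ {T} = {C,T} (union, +1)
EJ@7: {C} ∩ {C} = {C} (intersection, +0)
KL@7: {T} ∪ {G} = {G,T} (union, +1)
EJKL@7: {C} ∪ {G,T} = {C,G,T} (union, +1)
EJKLW@7: {C,G,T} ∩ {G} = {G} (intersection, +0)
per-site changes: [2, 2, 2, 3, 3, 3, 3, 2]; total = 20

20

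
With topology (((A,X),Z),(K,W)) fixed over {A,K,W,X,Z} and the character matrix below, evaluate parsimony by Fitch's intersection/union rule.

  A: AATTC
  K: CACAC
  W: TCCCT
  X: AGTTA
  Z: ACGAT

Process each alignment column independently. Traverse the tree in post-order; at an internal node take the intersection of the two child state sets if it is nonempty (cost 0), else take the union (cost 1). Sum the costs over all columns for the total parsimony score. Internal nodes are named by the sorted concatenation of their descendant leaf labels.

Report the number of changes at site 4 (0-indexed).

3

[col 0] AX: children A:{A}, X:{A} ∩→ {A}; cost 0
[col 0] AXZ: children AX:{A}, Z:{A} ∩→ {A}; cost 0
[col 0] KW: children K:{C}, W:{T} ∪→ {C,T}; cost 1
[col 0] AKWXZ: children AXZ:{A}, KW:{C,T} ∪→ {A,C,T}; cost 1
[col 1] AX: children A:{A}, X:{G} ∪→ {A,G}; cost 1
[col 1] AXZ: children AX:{A,G}, Z:{C} ∪→ {A,C,G}; cost 1
[col 1] KW: children K:{A}, W:{C} ∪→ {A,C}; cost 1
[col 1] AKWXZ: children AXZ:{A,C,G}, KW:{A,C} ∩→ {A,C}; cost 0
[col 2] AX: children A:{T}, X:{T} ∩→ {T}; cost 0
[col 2] AXZ: children AX:{T}, Z:{G} ∪→ {G,T}; cost 1
[col 2] KW: children K:{C}, W:{C} ∩→ {C}; cost 0
[col 2] AKWXZ: children AXZ:{G,T}, KW:{C} ∪→ {C,G,T}; cost 1
[col 3] AX: children A:{T}, X:{T} ∩→ {T}; cost 0
[col 3] AXZ: children AX:{T}, Z:{A} ∪→ {A,T}; cost 1
[col 3] KW: children K:{A}, W:{C} ∪→ {A,C}; cost 1
[col 3] AKWXZ: children AXZ:{A,T}, KW:{A,C} ∩→ {A}; cost 0
[col 4] AX: children A:{C}, X:{A} ∪→ {A,C}; cost 1
[col 4] AXZ: children AX:{A,C}, Z:{T} ∪→ {A,C,T}; cost 1
[col 4] KW: children K:{C}, W:{T} ∪→ {C,T}; cost 1
[col 4] AKWXZ: children AXZ:{A,C,T}, KW:{C,T} ∩→ {C,T}; cost 0
per-site changes: [2, 3, 2, 2, 3]; total = 12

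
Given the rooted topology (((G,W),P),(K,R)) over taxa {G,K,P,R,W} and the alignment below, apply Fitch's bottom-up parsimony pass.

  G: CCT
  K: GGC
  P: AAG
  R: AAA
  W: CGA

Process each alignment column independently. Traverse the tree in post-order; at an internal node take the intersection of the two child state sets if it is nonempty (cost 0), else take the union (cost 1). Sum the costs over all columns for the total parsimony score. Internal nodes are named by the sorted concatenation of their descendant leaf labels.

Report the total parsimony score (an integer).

8

[col 0] GW: children G:{C}, W:{C} ∩→ {C}; cost 0
[col 0] GPW: children GW:{C}, P:{A} ∪→ {A,C}; cost 1
[col 0] KR: children K:{G}, R:{A} ∪→ {A,G}; cost 1
[col 0] GKPRW: children GPW:{A,C}, KR:{A,G} ∩→ {A}; cost 0
[col 1] GW: children G:{C}, W:{G} ∪→ {C,G}; cost 1
[col 1] GPW: children GW:{C,G}, P:{A} ∪→ {A,C,G}; cost 1
[col 1] KR: children K:{G}, R:{A} ∪→ {A,G}; cost 1
[col 1] GKPRW: children GPW:{A,C,G}, KR:{A,G} ∩→ {A,G}; cost 0
[col 2] GW: children G:{T}, W:{A} ∪→ {A,T}; cost 1
[col 2] GPW: children GW:{A,T}, P:{G} ∪→ {A,G,T}; cost 1
[col 2] KR: children K:{C}, R:{A} ∪→ {A,C}; cost 1
[col 2] GKPRW: children GPW:{A,G,T}, KR:{A,C} ∩→ {A}; cost 0
per-site changes: [2, 3, 3]; total = 8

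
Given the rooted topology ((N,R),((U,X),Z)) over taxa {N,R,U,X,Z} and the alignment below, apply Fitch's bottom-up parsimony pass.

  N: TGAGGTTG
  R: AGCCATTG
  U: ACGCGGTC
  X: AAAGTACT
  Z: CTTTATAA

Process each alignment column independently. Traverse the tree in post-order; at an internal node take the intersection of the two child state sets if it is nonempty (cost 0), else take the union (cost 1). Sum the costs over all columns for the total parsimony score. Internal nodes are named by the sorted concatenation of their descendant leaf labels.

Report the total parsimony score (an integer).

21

NR@0: {T} ∪ {A} = {A,T} (union, +1)
UX@0: {A} ∩ {A} = {A} (intersection, +0)
UXZ@0: {A} ∪ {C} = {A,C} (union, +1)
NRUXZ@0: {A,T} ∩ {A,C} = {A} (intersection, +0)
NR@1: {G} ∩ {G} = {G} (intersection, +0)
UX@1: {C} ∪ {A} = {A,C} (union, +1)
UXZ@1: {A,C} ∪ {T} = {A,C,T} (union, +1)
NRUXZ@1: {G} ∪ {A,C,T} = {A,C,G,T} (union, +1)
NR@2: {A} ∪ {C} = {A,C} (union, +1)
UX@2: {G} ∪ {A} = {A,G} (union, +1)
UXZ@2: {A,G} ∪ {T} = {A,G,T} (union, +1)
NRUXZ@2: {A,C} ∩ {A,G,T} = {A} (intersection, +0)
NR@3: {G} ∪ {C} = {C,G} (union, +1)
UX@3: {C} ∪ {G} = {C,G} (union, +1)
UXZ@3: {C,G} ∪ {T} = {C,G,T} (union, +1)
NRUXZ@3: {C,G} ∩ {C,G,T} = {C,G} (intersection, +0)
NR@4: {G} ∪ {A} = {A,G} (union, +1)
UX@4: {G} ∪ {T} = {G,T} (union, +1)
UXZ@4: {G,T} ∪ {A} = {A,G,T} (union, +1)
NRUXZ@4: {A,G} ∩ {A,G,T} = {A,G} (intersection, +0)
NR@5: {T} ∩ {T} = {T} (intersection, +0)
UX@5: {G} ∪ {A} = {A,G} (union, +1)
UXZ@5: {A,G} ∪ {T} = {A,G,T} (union, +1)
NRUXZ@5: {T} ∩ {A,G,T} = {T} (intersection, +0)
NR@6: {T} ∩ {T} = {T} (intersection, +0)
UX@6: {T} ∪ {C} = {C,T} (union, +1)
UXZ@6: {C,T} ∪ {A} = {A,C,T} (union, +1)
NRUXZ@6: {T} ∩ {A,C,T} = {T} (intersection, +0)
NR@7: {G} ∩ {G} = {G} (intersection, +0)
UX@7: {C} ∪ {T} = {C,T} (union, +1)
UXZ@7: {C,T} ∪ {A} = {A,C,T} (union, +1)
NRUXZ@7: {G} ∪ {A,C,T} = {A,C,G,T} (union, +1)
per-site changes: [2, 3, 3, 3, 3, 2, 2, 3]; total = 21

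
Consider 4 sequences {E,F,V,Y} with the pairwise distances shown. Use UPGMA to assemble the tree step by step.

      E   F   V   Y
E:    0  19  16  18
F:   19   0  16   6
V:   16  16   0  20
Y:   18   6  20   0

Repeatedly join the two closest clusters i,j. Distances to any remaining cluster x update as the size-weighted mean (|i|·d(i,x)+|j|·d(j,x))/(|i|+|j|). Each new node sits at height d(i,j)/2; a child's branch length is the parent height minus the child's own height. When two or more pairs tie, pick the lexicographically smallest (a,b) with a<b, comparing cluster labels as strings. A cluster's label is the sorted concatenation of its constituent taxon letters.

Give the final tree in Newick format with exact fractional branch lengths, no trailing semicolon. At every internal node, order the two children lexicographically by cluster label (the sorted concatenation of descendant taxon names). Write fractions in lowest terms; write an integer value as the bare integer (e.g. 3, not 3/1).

((E:8,V:8):9/8,(F:3,Y:3):49/8)

iteration 1: select F,Y (d=6); attach at lengths (3, 3); label the merged cluster FY
  updated: d(E,FY)=37/2, d(FY,V)=18
iteration 2: select E,V (d=16); attach at lengths (8, 8); label the merged cluster EV
  updated: d(EV,FY)=73/4
iteration 3: select EV,FY (d=73/4); attach at lengths (9/8, 49/8); label the merged cluster EFVY
final tree: ((E:8,V:8):9/8,(F:3,Y:3):49/8)
total length: 117/4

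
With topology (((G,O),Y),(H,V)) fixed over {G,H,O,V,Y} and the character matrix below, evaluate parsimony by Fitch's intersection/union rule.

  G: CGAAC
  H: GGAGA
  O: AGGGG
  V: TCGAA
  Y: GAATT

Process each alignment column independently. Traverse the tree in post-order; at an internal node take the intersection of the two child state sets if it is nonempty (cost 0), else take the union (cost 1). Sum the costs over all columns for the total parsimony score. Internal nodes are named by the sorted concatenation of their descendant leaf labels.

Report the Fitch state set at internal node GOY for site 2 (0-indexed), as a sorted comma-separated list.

GO@0: {C} ∪ {A} = {A,C} (union, +1)
GOY@0: {A,C} ∪ {G} = {A,C,G} (union, +1)
HV@0: {G} ∪ {T} = {G,T} (union, +1)
GHOVY@0: {A,C,G} ∩ {G,T} = {G} (intersection, +0)
GO@1: {G} ∩ {G} = {G} (intersection, +0)
GOY@1: {G} ∪ {A} = {A,G} (union, +1)
HV@1: {G} ∪ {C} = {C,G} (union, +1)
GHOVY@1: {A,G} ∩ {C,G} = {G} (intersection, +0)
GO@2: {A} ∪ {G} = {A,G} (union, +1)
GOY@2: {A,G} ∩ {A} = {A} (intersection, +0)
HV@2: {A} ∪ {G} = {A,G} (union, +1)
GHOVY@2: {A} ∩ {A,G} = {A} (intersection, +0)
GO@3: {A} ∪ {G} = {A,G} (union, +1)
GOY@3: {A,G} ∪ {T} = {A,G,T} (union, +1)
HV@3: {G} ∪ {A} = {A,G} (union, +1)
GHOVY@3: {A,G,T} ∩ {A,G} = {A,G} (intersection, +0)
GO@4: {C} ∪ {G} = {C,G} (union, +1)
GOY@4: {C,G} ∪ {T} = {C,G,T} (union, +1)
HV@4: {A} ∩ {A} = {A} (intersection, +0)
GHOVY@4: {C,G,T} ∪ {A} = {A,C,G,T} (union, +1)
per-site changes: [3, 2, 2, 3, 3]; total = 13

A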